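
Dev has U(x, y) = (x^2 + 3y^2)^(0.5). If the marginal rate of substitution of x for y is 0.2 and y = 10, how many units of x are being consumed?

x = 6

For CES with ρ = 2, MRS = (1/3)·(y/x)^(-1).
Setting (1/3)·(10/x)^(-1) = 0.2 gives (10/x)^(-1) = 0.6, so 10/x = 5/3 and x = 6.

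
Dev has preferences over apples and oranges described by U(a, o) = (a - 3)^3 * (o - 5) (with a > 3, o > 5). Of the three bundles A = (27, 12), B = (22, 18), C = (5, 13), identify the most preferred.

Bundle A

Evaluate utility at each bundle:
U(A) = 96768.
U(B) = 89167.
U(C) = 64.
Highest utility is A, so A ≻ B ≻ C.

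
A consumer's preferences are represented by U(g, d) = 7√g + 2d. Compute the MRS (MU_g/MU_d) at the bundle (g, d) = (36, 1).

MRS = 7/24

MU_g = 7/(2√g), MU_d = 2.
MRS = 7/(2√g) ÷ 2.
At (36, 1): MRS = 7/24.
So at (36, 1) the consumer would give up 7/24 units of d for one more unit of g.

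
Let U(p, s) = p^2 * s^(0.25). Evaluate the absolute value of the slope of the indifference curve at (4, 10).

MU_p = 2·p·s^(0.25) and MU_s = 0.25·p^2·s^(-0.75).
MRS = MU_p/MU_s = (8)·s/p.
At (4, 10): MRS = 20.
That is, one extra unit of p is worth 20 units of s at the margin.

MRS = 20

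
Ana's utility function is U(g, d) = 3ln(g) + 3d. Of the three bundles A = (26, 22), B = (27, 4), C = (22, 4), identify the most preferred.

Bundle A

Evaluate utility at each bundle:
U(A) = 75.774.
U(B) = 21.888.
U(C) = 21.273.
Highest utility is A, so A ≻ B ≻ C.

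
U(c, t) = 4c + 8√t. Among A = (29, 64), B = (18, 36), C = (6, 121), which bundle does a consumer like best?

Bundle A

Evaluate utility at each bundle:
U(A) = 180.000.
U(B) = 120.000.
U(C) = 112.000.
Highest utility is A, so A ≻ B ≻ C.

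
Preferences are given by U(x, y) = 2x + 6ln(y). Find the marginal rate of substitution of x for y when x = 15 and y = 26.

MRS = 26/3

MU_x = 2, MU_y = 6/y.
MRS = 2 ÷ (6/y).
At (15, 26): MRS = 26/3.
So at (15, 26) the consumer would give up 26/3 units of y for one more unit of x.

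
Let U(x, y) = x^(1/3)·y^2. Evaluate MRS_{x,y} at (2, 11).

MRS = 11/12

MU_x = 1/3·x^(-2/3)·y^2 and MU_y = 2·x^(1/3)·y.
MRS = MU_x/MU_y = (1/6)·y/x.
At (2, 11): MRS = 11/12.
So at (2, 11) the consumer would give up 11/12 units of y for one more unit of x.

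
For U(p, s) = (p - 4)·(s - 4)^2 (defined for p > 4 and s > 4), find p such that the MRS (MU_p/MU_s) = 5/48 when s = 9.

p = 28

MU_p = (s−4)^2, MU_s = 2·(p−4)·(s−4).
MRS = (1/2)·(s−4)/(p−4).
Substitute s = 9: MRS = 2.5/(p − 4). Setting this equal to 5/48 gives p − 4 = 2.5/(5/48) = 24, so p = 28.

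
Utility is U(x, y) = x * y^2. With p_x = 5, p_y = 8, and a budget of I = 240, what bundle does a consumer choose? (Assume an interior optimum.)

x* = 16, y* = 20

MU_x = y^2 and MU_y = 2·x·y.
MRS = MU_x/MU_y = (1/2)·y/x.
Tangency: set MRS = p_x/p_y = 5/8 = 0.625.
So (1/2)·y/x = 0.625, i.e. y = 1.25·x.
Substitute into the budget 5·x + 8·y = 240: 15·x = 240, so x* = 16.
Then y* = 1.25·16 = 20.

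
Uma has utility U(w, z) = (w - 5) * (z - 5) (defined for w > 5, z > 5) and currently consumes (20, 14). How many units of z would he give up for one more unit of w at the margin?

MU_w = (z−5), MU_z = (w−5).
MRS = (z−5)/(w−5).
At (20, 14): MRS = 0.6.
The indifference curve has slope −0.6 at this bundle.

MRS = 0.6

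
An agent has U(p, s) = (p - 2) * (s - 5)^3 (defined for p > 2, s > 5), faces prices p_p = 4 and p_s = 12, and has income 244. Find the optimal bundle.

MU_p = (s−5)^3, MU_s = 3·(p−2)·(s−5)^2.
MRS = (1/3)·(s−5)/(p−2).
Tangency: set MRS = p_p/p_s = 4/12 = 1/3.
So (1/3)·(s − 5)/(p − 2) = 1/3, i.e. (s − 5) = (p − 2).
Rewrite the budget in excess-of-subsistence terms: 4·(p − 2) + 12·(s − 5) = 244 − 4·2 − 12·5 = 176.
Substituting, 16·(p − 2) = 176, so p − 2 = 11 and p* = 13.
Then s − 5 = 11, so s* = 16.

p* = 13, s* = 16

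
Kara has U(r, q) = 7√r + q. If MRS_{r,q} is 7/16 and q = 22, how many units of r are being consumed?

r = 64

MU_r = 7/(2√r), MU_q = 1.
MRS = 7/(2√r) ÷ 1.
MRS depends only on r: 3.5/√r = 7/16 ⇒ √r = 3.5/(7/16) = 8 ⇒ r = 64.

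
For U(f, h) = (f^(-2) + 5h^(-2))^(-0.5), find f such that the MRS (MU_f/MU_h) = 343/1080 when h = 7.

f = 6

For CES with ρ = -2, MRS = (1/5)·(h/f)^3.
Setting (1/5)·(7/f)^3 = 343/1080 gives (7/f)^3 = 343/216, so 7/f = 7/6 and f = 6.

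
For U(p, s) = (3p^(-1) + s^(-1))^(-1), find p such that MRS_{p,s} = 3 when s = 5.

For CES with ρ = -1, MRS = (3/1)·(s/p)^2.
Setting (3/1)·(5/p)^2 = 3 gives (5/p)^2 = 1, so 5/p = 1 and p = 5.

p = 5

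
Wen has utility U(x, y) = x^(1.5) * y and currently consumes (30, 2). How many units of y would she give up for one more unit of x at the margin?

MRS = 0.1

MU_x = 1.5·√x·y and MU_y = x^(1.5).
MRS = MU_x/MU_y = (1.5)·y/x.
At (30, 2): MRS = 0.1.
So at (30, 2) the consumer would give up 0.1 units of y for one more unit of x.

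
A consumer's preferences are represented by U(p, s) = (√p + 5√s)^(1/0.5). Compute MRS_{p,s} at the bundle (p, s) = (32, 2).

For CES with ρ = 0.5, MRS = (1/5)·√(s/p).
At (32, 2): MRS = 0.05.
So at (32, 2) the consumer would give up 0.05 units of s for one more unit of p.

MRS = 0.05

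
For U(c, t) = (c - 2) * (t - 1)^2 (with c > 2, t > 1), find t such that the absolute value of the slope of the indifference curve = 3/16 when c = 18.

t = 7

MU_c = (t−1)^2, MU_t = 2·(c−2)·(t−1).
MRS = (1/2)·(t−1)/(c−2).
Substitute c = 18: MRS = (t − 1)/32. Setting this equal to 3/16 gives t − 1 = (3/16)·32 = 6, so t = 7.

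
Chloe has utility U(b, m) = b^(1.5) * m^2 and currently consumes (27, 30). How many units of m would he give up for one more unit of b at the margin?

MU_b = 1.5·√b·m^2 and MU_m = 2·b^(1.5)·m.
MRS = MU_b/MU_m = (0.75)·m/b.
At (27, 30): MRS = 5/6.
So at (27, 30) the consumer would give up 5/6 units of m for one more unit of b.

MRS = 5/6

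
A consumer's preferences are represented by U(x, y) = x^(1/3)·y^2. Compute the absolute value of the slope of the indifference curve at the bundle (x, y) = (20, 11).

MRS = 11/120

MU_x = 1/3·x^(-2/3)·y^2 and MU_y = 2·x^(1/3)·y.
MRS = MU_x/MU_y = (1/6)·y/x.
At (20, 11): MRS = 11/120.
So at (20, 11) the consumer would give up 11/120 units of y for one more unit of x.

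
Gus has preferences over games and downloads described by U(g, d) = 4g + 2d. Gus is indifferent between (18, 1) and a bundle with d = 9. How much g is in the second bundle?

U(18, 1) = 74.
Set U(g, 9) = 74 and solve.
4g + 2·9 = 74 ⇒ 4g = 56 ⇒ g = 14.
Check: U(14, 9) = 74.

g = 14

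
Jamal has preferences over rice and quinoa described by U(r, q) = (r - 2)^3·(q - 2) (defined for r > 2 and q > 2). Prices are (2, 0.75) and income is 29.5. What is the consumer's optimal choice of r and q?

MU_r = 3·(r−2)^2·(q−2), MU_q = (r−2)^3.
MRS = (3/1)·(q−2)/(r−2).
Tangency: set MRS = p_r/p_q = 2/0.75 = 8/3.
So (3/1)·(q − 2)/(r − 2) = 8/3, i.e. (q − 2) = (8/9)·(r − 2).
Rewrite the budget in excess-of-subsistence terms: 2·(r − 2) + 0.75·(q − 2) = 29.5 − 2·2 − 0.75·2 = 24.
Substituting, (8/3)·(r − 2) = 24, so r − 2 = 9 and r* = 11.
Then q − 2 = (8/9)·9 = 8, so q* = 10.

r* = 11, q* = 10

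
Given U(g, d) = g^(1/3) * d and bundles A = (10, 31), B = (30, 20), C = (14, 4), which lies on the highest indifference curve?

Bundle A

Evaluate utility at each bundle:
U(A) = 66.787.
U(B) = 62.145.
U(C) = 9.641.
Highest utility is A, so A ≻ B ≻ C.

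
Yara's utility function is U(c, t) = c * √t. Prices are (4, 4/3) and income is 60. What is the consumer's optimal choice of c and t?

MU_c = √t and MU_t = 0.5·c·t^(-0.5).
MRS = MU_c/MU_t = (2)·t/c.
Tangency: set MRS = p_c/p_t = 4/(4/3) = 3.
So (2)·t/c = 3, i.e. t = 1.5·c.
Substitute into the budget 4·c + (4/3)·t = 60: 6·c = 60, so c* = 10.
Then t* = 1.5·10 = 15.

c* = 10, t* = 15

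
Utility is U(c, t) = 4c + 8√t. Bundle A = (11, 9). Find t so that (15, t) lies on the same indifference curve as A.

U(11, 9) = 68.
Set U(15, t) = 68 and solve.
With c = 15: 8√t = 68 − 4·15 = 8, so √t = 1 and t = 1.
Check: U(15, 1) = 68.

t = 1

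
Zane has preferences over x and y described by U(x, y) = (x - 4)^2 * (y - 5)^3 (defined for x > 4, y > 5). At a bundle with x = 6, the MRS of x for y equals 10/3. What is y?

y = 15

MU_x = 2·(x−4)·(y−5)^3, MU_y = 3·(x−4)^2·(y−5)^2.
MRS = (2/3)·(y−5)/(x−4).
Substitute x = 6: MRS = (y − 5)/3. Setting this equal to 10/3 gives y − 5 = (10/3)·3 = 10, so y = 15.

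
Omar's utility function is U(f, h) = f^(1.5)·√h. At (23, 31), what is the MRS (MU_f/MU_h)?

MRS = 93/23

MU_f = 1.5·√f·√h and MU_h = 0.5·f^(1.5)·h^(-0.5).
MRS = MU_f/MU_h = (3)·h/f.
At (23, 31): MRS = 93/23.
That is, one extra unit of f is worth 93/23 units of h at the margin.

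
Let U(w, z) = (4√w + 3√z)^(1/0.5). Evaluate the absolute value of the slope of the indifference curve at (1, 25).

MRS = 20/3

For CES with ρ = 0.5, MRS = (4/3)·√(z/w).
At (1, 25): MRS = 20/3.
That is, one extra unit of w is worth 20/3 units of z at the margin.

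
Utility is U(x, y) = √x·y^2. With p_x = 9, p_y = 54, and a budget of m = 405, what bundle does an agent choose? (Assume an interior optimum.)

MU_x = 0.5·x^(-0.5)·y^2 and MU_y = 2·√x·y.
MRS = MU_x/MU_y = (0.25)·y/x.
Tangency: set MRS = p_x/p_y = 9/54 = 1/6.
So (0.25)·y/x = 1/6, i.e. y = (2/3)·x.
Substitute into the budget 9·x + 54·y = 405: 45·x = 405, so x* = 9.
Then y* = (2/3)·9 = 6.

x* = 9, y* = 6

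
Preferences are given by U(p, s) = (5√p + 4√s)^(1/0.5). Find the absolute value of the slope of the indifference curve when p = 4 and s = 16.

For CES with ρ = 0.5, MRS = (5/4)·√(s/p).
At (4, 16): MRS = 2.5.
So at (4, 16) the consumer would give up 2.5 units of s for one more unit of p.

MRS = 2.5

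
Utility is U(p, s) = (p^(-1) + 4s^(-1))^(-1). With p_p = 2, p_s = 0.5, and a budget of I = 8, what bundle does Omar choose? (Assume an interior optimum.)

p* = 2, s* = 8

For CES with ρ = -1, MRS = (1/4)·(s/p)^2.
Tangency: set MRS = p_p/p_s = 2/0.5 = 4.
So (s/p)^2 = 16; taking the square root, s/p = 4, i.e. s = 4·p.
Substitute into the budget 2·p + 0.5·s = 8: 4·p = 8, so p* = 2 and s* = 4·2 = 8.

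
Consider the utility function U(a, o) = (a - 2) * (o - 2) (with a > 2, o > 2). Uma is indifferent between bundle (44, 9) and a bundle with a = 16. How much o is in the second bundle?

U(44, 9) = 294.
Set U(16, o) = 294 and solve.
With a = 16: (16 − 2) = 14, so (o − 2) = 294/14 = 21.
So o = 2 + 21 = 23.
Check: U(16, 23) = 294.

o = 23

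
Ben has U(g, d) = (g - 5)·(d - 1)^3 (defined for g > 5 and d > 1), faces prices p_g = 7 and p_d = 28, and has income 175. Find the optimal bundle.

MU_g = (d−1)^3, MU_d = 3·(g−5)·(d−1)^2.
MRS = (1/3)·(d−1)/(g−5).
Tangency: set MRS = p_g/p_d = 7/28 = 0.25.
So (1/3)·(d − 1)/(g − 5) = 0.25, i.e. (d − 1) = 0.75·(g − 5).
Rewrite the budget in excess-of-subsistence terms: 7·(g − 5) + 28·(d − 1) = 175 − 7·5 − 28·1 = 112.
Substituting, 28·(g − 5) = 112, so g − 5 = 4 and g* = 9.
Then d − 1 = 0.75·4 = 3, so d* = 4.

g* = 9, d* = 4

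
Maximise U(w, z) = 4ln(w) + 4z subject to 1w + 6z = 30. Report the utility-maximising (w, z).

MU_w = 4/w, MU_z = 4.
MRS = 4/w ÷ 4.
Tangency: set MRS = p_w/p_z = 1/6.
MRS depends only on w: 1/w = 1/6 ⇒ w* = 1/(1/6) = 6.
From the budget, 6·z = 30 − 1·6 = 24, so z* = 4.

w* = 6, z* = 4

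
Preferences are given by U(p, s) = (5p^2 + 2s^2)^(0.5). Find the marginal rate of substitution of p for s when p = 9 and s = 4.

MRS = 5.625

For CES with ρ = 2, MRS = (5/2)·(s/p)^(-1).
At (9, 4): MRS = 5.625.
The indifference curve has slope −5.625 at this bundle.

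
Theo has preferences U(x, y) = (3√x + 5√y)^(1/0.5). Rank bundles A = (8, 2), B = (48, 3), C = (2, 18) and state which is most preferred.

Evaluate utility at each bundle:
U(A) = 242.000.
U(B) = 867.000.
U(C) = 648.000.
Highest utility is B, so B ≻ C ≻ A.

Bundle B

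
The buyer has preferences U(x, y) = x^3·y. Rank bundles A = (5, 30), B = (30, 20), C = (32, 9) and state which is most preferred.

Evaluate utility at each bundle:
U(A) = 3750.
U(B) = 540000.
U(C) = 294912.
Highest utility is B, so B ≻ C ≻ A.

Bundle B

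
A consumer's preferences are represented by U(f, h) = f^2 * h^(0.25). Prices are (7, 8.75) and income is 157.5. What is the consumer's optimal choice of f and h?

MU_f = 2·f·h^(0.25) and MU_h = 0.25·f^2·h^(-0.75).
MRS = MU_f/MU_h = (8)·h/f.
Tangency: set MRS = p_f/p_h = 7/8.75 = 0.8.
So (8)·h/f = 0.8, i.e. h = 0.1·f.
Substitute into the budget 7·f + 8.75·h = 157.5: 7.875·f = 157.5, so f* = 20.
Then h* = 0.1·20 = 2.

f* = 20, h* = 2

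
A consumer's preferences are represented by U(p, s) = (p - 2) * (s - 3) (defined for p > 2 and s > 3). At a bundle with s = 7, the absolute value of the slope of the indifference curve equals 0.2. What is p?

p = 22

MU_p = (s−3), MU_s = (p−2).
MRS = (s−3)/(p−2).
Substitute s = 7: MRS = 4/(p − 2). Setting this equal to 0.2 gives p − 2 = 4/0.2 = 20, so p = 22.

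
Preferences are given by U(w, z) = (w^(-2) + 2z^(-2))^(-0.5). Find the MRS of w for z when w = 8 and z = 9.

For CES with ρ = -2, MRS = (1/2)·(z/w)^3.
At (8, 9): MRS = 729/1024.
So at (8, 9) the consumer would give up 729/1024 units of z for one more unit of w.

MRS = 729/1024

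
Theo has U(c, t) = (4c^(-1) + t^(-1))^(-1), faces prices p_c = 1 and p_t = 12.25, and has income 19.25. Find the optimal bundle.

For CES with ρ = -1, MRS = (4/1)·(t/c)^2.
Tangency: set MRS = p_c/p_t = 1/12.25 = 4/49.
So (t/c)^2 = 1/49; taking the square root, t/c = 1/7, i.e. t = (1/7)·c.
Substitute into the budget 1·c + 12.25·t = 19.25: 2.75·c = 19.25, so c* = 7 and t* = (1/7)·7 = 1.

c* = 7, t* = 1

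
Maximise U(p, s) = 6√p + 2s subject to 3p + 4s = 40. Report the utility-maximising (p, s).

p* = 4, s* = 7

MU_p = 6/(2√p), MU_s = 2.
MRS = 6/(2√p) ÷ 2.
Tangency: set MRS = p_p/p_s = 3/4 = 0.75.
MRS depends only on p: 1.5/√p = 0.75 ⇒ √p = 1.5/0.75 = 2 ⇒ p* = 4.
From the budget, 4·s = 40 − 3·4 = 28, so s* = 7.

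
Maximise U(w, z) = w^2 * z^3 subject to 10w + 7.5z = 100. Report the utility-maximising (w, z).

w* = 4, z* = 8

MU_w = 2·w·z^3 and MU_z = 3·w^2·z^2.
MRS = MU_w/MU_z = (2/3)·z/w.
Tangency: set MRS = p_w/p_z = 10/7.5 = 4/3.
So (2/3)·z/w = 4/3, i.e. z = 2·w.
Substitute into the budget 10·w + 7.5·z = 100: 25·w = 100, so w* = 4.
Then z* = 2·4 = 8.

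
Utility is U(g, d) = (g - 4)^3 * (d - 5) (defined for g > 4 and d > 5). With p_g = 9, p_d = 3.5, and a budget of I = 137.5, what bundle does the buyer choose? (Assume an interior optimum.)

MU_g = 3·(g−4)^2·(d−5), MU_d = (g−4)^3.
MRS = (3/1)·(d−5)/(g−4).
Tangency: set MRS = p_g/p_d = 9/3.5 = 18/7.
So (3/1)·(d − 5)/(g − 4) = 18/7, i.e. (d − 5) = (6/7)·(g − 4).
Rewrite the budget in excess-of-subsistence terms: 9·(g − 4) + 3.5·(d − 5) = 137.5 − 9·4 − 3.5·5 = 84.
Substituting, 12·(g − 4) = 84, so g − 4 = 7 and g* = 11.
Then d − 5 = (6/7)·7 = 6, so d* = 11.

g* = 11, d* = 11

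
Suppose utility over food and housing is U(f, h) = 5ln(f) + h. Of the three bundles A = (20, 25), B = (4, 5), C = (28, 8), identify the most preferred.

Bundle A

Evaluate utility at each bundle:
U(A) = 39.979.
U(B) = 11.931.
U(C) = 24.661.
Highest utility is A, so A ≻ C ≻ B.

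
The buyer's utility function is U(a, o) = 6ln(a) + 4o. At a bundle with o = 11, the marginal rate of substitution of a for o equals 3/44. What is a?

a = 22

MU_a = 6/a, MU_o = 4.
MRS = 6/a ÷ 4.
MRS depends only on a: 1.5/a = 3/44 ⇒ a = 1.5/(3/44) = 22.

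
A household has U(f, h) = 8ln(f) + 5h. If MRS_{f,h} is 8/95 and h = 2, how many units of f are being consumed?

MU_f = 8/f, MU_h = 5.
MRS = 8/f ÷ 5.
MRS depends only on f: 1.6/f = 8/95 ⇒ f = 1.6/(8/95) = 19.

f = 19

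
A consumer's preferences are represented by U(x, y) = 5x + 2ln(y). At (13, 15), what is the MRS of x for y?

MRS = 37.5

MU_x = 5, MU_y = 2/y.
MRS = 5 ÷ (2/y).
At (13, 15): MRS = 37.5.
So at (13, 15) the consumer would give up 37.5 units of y for one more unit of x.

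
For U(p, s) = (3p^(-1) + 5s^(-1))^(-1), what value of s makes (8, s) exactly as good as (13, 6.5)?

U depends on (p, s) only through S = 3p^(-1) + 5s^(-1), so equal utility means equal S. At (13, 6.5): S = 1.
With p = 8: 3·8^(-1) = 0.375, so 5s^(-1) = 1 − 0.375 = 0.625, i.e. s^(-1) = 0.125.
Hence s = 1/0.125 = 8.
Check: U(8, 8) = 1.

s = 8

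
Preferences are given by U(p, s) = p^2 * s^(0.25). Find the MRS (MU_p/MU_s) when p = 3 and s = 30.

MRS = 80

MU_p = 2·p·s^(0.25) and MU_s = 0.25·p^2·s^(-0.75).
MRS = MU_p/MU_s = (8)·s/p.
At (3, 30): MRS = 80.
The indifference curve has slope −80 at this bundle.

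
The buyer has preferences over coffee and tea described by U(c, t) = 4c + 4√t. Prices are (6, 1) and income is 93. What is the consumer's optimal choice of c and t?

c* = 14, t* = 9

MU_c = 4, MU_t = 4/(2√t).
MRS = 4 ÷ (4/(2√t)).
Tangency: set MRS = p_c/p_t = 6/1 = 6.
MRS depends only on t: 2·√t = 6 ⇒ √t = 6/2 = 3 ⇒ t* = 9.
From the budget, 6·c = 93 − 1·9 = 84, so c* = 14.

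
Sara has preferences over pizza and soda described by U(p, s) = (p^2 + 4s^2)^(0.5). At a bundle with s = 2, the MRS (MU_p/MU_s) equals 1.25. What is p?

For CES with ρ = 2, MRS = (1/4)·(s/p)^(-1).
Setting (1/4)·(2/p)^(-1) = 1.25 gives (2/p)^(-1) = 5, so 2/p = 0.2 and p = 10.

p = 10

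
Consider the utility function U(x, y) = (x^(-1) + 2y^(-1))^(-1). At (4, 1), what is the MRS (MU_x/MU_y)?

MRS = 1/32

For CES with ρ = -1, MRS = (1/2)·(y/x)^2.
At (4, 1): MRS = 1/32.
That is, one extra unit of x is worth 1/32 units of y at the margin.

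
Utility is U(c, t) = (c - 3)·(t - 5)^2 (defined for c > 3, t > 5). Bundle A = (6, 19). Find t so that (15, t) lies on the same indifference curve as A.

t = 12

U(6, 19) = 588.
Set U(15, t) = 588 and solve.
With c = 15: (15 − 3) = 12, so (t − 5)^2 = 588/12 = 49.
Taking the square root (with t > 5): t − 5 = 7, so t = 12.
Check: U(15, 12) = 588.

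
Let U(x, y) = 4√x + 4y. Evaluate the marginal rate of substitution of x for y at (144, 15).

MU_x = 4/(2√x), MU_y = 4.
MRS = 4/(2√x) ÷ 4.
At (144, 15): MRS = 1/24.
That is, one extra unit of x is worth 1/24 units of y at the margin.

MRS = 1/24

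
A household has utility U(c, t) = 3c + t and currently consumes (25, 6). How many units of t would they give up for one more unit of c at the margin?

MU_c = 3, MU_t = 1, so MRS = 3/1 = 3 at every bundle.
At (25, 6): MRS = 3.
The indifference curve has slope −3 at this bundle.

MRS = 3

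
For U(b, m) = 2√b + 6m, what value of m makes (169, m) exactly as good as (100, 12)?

U(100, 12) = 92.
Set U(169, m) = 92 and solve.
With b = 169: √169 = 13, so 6m = 92 − 2·13 = 66 and m = 11.
Check: U(169, 11) = 92.

m = 11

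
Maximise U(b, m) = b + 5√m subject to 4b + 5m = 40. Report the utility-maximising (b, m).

MU_b = 1, MU_m = 5/(2√m).
MRS = 1 ÷ (5/(2√m)).
Tangency: set MRS = p_b/p_m = 4/5 = 0.8.
MRS depends only on m: 0.4·√m = 0.8 ⇒ √m = 0.8/0.4 = 2 ⇒ m* = 4.
From the budget, 4·b = 40 − 5·4 = 20, so b* = 5.

b* = 5, m* = 4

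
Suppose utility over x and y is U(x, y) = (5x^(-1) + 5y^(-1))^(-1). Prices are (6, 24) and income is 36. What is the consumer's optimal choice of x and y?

x* = 2, y* = 1

For CES with ρ = -1, MRS = (y/x)^2.
Tangency: set MRS = p_x/p_y = 6/24 = 0.25.
So (y/x)^2 = 0.25; taking the square root, y/x = 0.5, i.e. y = 0.5·x.
Substitute into the budget 6·x + 24·y = 36: 18·x = 36, so x* = 2 and y* = 0.5·2 = 1.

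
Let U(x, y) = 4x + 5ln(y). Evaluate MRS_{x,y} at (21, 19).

MRS = 15.2

MU_x = 4, MU_y = 5/y.
MRS = 4 ÷ (5/y).
At (21, 19): MRS = 15.2.
The indifference curve has slope −15.2 at this bundle.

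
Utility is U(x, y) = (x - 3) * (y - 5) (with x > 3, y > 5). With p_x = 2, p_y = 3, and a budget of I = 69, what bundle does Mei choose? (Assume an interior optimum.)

x* = 15, y* = 13

MU_x = (y−5), MU_y = (x−3).
MRS = (y−5)/(x−3).
Tangency: set MRS = p_x/p_y = 2/3.
So (y − 5)/(x − 3) = 2/3, i.e. (y − 5) = (2/3)·(x − 3).
Rewrite the budget in excess-of-subsistence terms: 2·(x − 3) + 3·(y − 5) = 69 − 2·3 − 3·5 = 48.
Substituting, 4·(x − 3) = 48, so x − 3 = 12 and x* = 15.
Then y − 5 = (2/3)·12 = 8, so y* = 13.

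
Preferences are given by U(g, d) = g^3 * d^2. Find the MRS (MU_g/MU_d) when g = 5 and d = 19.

MU_g = 3·g^2·d^2 and MU_d = 2·g^3·d.
MRS = MU_g/MU_d = (3/2)·d/g.
At (5, 19): MRS = 5.7.
The indifference curve has slope −5.7 at this bundle.

MRS = 5.7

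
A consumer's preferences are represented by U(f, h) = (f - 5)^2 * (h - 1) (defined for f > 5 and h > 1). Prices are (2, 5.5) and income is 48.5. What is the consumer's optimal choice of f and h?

MU_f = 2·(f−5)·(h−1), MU_h = (f−5)^2.
MRS = (2/1)·(h−1)/(f−5).
Tangency: set MRS = p_f/p_h = 2/5.5 = 4/11.
So (2/1)·(h − 1)/(f − 5) = 4/11, i.e. (h − 1) = (2/11)·(f − 5).
Rewrite the budget in excess-of-subsistence terms: 2·(f − 5) + 5.5·(h − 1) = 48.5 − 2·5 − 5.5·1 = 33.
Substituting, 3·(f − 5) = 33, so f − 5 = 11 and f* = 16.
Then h − 1 = (2/11)·11 = 2, so h* = 3.

f* = 16, h* = 3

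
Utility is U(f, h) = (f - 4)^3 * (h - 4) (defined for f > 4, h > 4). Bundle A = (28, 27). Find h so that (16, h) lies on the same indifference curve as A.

U(28, 27) = 317952.
Set U(16, h) = 317952 and solve.
With f = 16: (16 − 4)^3 = 1728, so (h − 4) = 317952/1728 = 184.
So h = 4 + 184 = 188.
Check: U(16, 188) = 317952.

h = 188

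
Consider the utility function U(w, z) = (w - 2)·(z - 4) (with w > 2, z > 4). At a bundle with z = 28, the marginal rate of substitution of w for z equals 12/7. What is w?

w = 16

MU_w = (z−4), MU_z = (w−2).
MRS = (z−4)/(w−2).
Substitute z = 28: MRS = 24/(w − 2). Setting this equal to 12/7 gives w − 2 = 24/(12/7) = 14, so w = 16.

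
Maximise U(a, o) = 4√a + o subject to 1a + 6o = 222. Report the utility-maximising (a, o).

a* = 144, o* = 13

MU_a = 4/(2√a), MU_o = 1.
MRS = 4/(2√a) ÷ 1.
Tangency: set MRS = p_a/p_o = 1/6.
MRS depends only on a: 2/√a = 1/6 ⇒ √a = 2/(1/6) = 12 ⇒ a* = 144.
From the budget, 6·o = 222 − 1·144 = 78, so o* = 13.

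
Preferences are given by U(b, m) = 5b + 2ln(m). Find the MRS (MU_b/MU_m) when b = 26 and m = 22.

MU_b = 5, MU_m = 2/m.
MRS = 5 ÷ (2/m).
At (26, 22): MRS = 55.
That is, one extra unit of b is worth 55 units of m at the margin.

MRS = 55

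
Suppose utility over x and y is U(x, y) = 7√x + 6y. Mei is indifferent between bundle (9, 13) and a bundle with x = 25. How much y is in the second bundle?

y = 32/3

U(9, 13) = 99.
Set U(25, y) = 99 and solve.
With x = 25: √25 = 5, so 6y = 99 − 7·5 = 64 and y = 32/3.
Check: U(25, 32/3) = 99.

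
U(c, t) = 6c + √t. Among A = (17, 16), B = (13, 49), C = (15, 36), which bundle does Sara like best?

Evaluate utility at each bundle:
U(A) = 106.000.
U(B) = 85.000.
U(C) = 96.000.
Highest utility is A, so A ≻ C ≻ B.

Bundle A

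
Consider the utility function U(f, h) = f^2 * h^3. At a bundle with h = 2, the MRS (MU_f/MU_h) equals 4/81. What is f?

f = 27

MU_f = 2·f·h^3 and MU_h = 3·f^2·h^2.
MRS = MU_f/MU_h = (2/3)·h/f.
Substitute h = 2: MRS = (4/3)/f. Setting (4/3)/f = 4/81 gives f = (4/3)/(4/81) = 27.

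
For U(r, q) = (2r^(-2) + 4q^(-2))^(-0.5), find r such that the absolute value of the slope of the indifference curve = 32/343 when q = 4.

For CES with ρ = -2, MRS = (2/4)·(q/r)^3.
Setting (2/4)·(4/r)^3 = 32/343 gives (4/r)^3 = 64/343, so 4/r = 4/7 and r = 7.

r = 7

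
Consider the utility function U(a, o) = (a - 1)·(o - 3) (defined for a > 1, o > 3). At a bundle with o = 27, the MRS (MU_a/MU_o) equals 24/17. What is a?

a = 18

MU_a = (o−3), MU_o = (a−1).
MRS = (o−3)/(a−1).
Substitute o = 27: MRS = 24/(a − 1). Setting this equal to 24/17 gives a − 1 = 24/(24/17) = 17, so a = 18.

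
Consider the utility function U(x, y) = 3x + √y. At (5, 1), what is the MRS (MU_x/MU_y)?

MRS = 6

MU_x = 3, MU_y = 1/(2√y).
MRS = 3 ÷ (1/(2√y)).
At (5, 1): MRS = 6.
That is, one extra unit of x is worth 6 units of y at the margin.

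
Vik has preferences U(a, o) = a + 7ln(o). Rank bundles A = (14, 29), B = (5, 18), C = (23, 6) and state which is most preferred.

Evaluate utility at each bundle:
U(A) = 37.571.
U(B) = 25.233.
U(C) = 35.542.
Highest utility is A, so A ≻ C ≻ B.

Bundle A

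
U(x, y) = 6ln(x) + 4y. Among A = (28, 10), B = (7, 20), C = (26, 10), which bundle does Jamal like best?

Evaluate utility at each bundle:
U(A) = 59.993.
U(B) = 91.675.
U(C) = 59.549.
Highest utility is B, so B ≻ A ≻ C.

Bundle B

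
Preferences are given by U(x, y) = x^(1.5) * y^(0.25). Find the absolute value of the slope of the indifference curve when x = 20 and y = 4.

MU_x = 1.5·√x·y^(0.25) and MU_y = 0.25·x^(1.5)·y^(-0.75).
MRS = MU_x/MU_y = (6)·y/x.
At (20, 4): MRS = 1.2.
So at (20, 4) the consumer would give up 1.2 units of y for one more unit of x.

MRS = 1.2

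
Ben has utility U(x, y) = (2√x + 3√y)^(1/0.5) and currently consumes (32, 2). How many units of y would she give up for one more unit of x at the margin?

For CES with ρ = 0.5, MRS = (2/3)·√(y/x).
At (32, 2): MRS = 1/6.
That is, one extra unit of x is worth 1/6 units of y at the margin.

MRS = 1/6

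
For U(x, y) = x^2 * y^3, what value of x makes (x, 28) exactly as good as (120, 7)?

U(120, 7) = 4939200.
Set U(x, 28) = 4939200 and solve.
With y = 28: 28^3 = 21952, so x^2 = 4939200/21952 = 225; taking the square root, x = 15.
Check: U(15, 28) = 4939200.

x = 15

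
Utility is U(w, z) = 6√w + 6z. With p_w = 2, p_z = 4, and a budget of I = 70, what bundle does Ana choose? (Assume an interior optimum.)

w* = 1, z* = 17

MU_w = 6/(2√w), MU_z = 6.
MRS = 6/(2√w) ÷ 6.
Tangency: set MRS = p_w/p_z = 2/4 = 0.5.
MRS depends only on w: 0.5/√w = 0.5 ⇒ √w = 0.5/0.5 = 1 ⇒ w* = 1.
From the budget, 4·z = 70 − 2·1 = 68, so z* = 17.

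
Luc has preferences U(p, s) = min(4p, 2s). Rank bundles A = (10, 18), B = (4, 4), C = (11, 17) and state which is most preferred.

Bundle A

Evaluate utility at each bundle:
U(A) = 36.
U(B) = 8.
U(C) = 34.
Highest utility is A, so A ≻ C ≻ B.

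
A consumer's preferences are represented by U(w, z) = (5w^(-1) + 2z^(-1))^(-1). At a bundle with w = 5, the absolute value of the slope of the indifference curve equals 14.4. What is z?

For CES with ρ = -1, MRS = (5/2)·(z/w)^2.
Setting (5/2)·(z/5)^2 = 14.4 gives (z/5)^2 = 144/25, so z/5 = 2.4 and z = 12.

z = 12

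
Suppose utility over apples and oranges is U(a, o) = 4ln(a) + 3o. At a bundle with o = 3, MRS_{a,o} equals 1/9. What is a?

a = 12

MU_a = 4/a, MU_o = 3.
MRS = 4/a ÷ 3.
MRS depends only on a: (4/3)/a = 1/9 ⇒ a = (4/3)/(1/9) = 12.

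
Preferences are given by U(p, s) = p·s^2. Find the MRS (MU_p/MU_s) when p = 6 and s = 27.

MU_p = s^2 and MU_s = 2·p·s.
MRS = MU_p/MU_s = (1/2)·s/p.
At (6, 27): MRS = 2.25.
That is, one extra unit of p is worth 2.25 units of s at the margin.

MRS = 2.25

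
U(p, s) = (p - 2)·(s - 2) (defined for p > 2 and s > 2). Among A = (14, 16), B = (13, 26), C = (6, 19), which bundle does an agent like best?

Bundle B

Evaluate utility at each bundle:
U(A) = 168.
U(B) = 264.
U(C) = 68.
Highest utility is B, so B ≻ A ≻ C.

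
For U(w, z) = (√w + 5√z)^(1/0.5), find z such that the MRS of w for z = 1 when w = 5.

For CES with ρ = 0.5, MRS = (1/5)·√(z/w).
Setting (1/5)·√(z/5) = 1 gives √(z/5) = 5, so z/5 = 25 and z = 125.

z = 125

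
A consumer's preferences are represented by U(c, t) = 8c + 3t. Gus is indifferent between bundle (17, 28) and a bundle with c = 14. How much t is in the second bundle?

t = 36

U(17, 28) = 220.
Set U(14, t) = 220 and solve.
8·14 + 3t = 220 ⇒ 3t = 108 ⇒ t = 36.
Check: U(14, 36) = 220.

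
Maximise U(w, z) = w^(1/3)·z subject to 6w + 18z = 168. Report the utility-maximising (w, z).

MU_w = 1/3·w^(-2/3)·z and MU_z = w^(1/3).
MRS = MU_w/MU_z = (1/3)·z/w.
Tangency: set MRS = p_w/p_z = 6/18 = 1/3.
So (1/3)·z/w = 1/3, i.e. z = w.
Substitute into the budget 6·w + 18·z = 168: 24·w = 168, so w* = 7.
Then z* = 7.

w* = 7, z* = 7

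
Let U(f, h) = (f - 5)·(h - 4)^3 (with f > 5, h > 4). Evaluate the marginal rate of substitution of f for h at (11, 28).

MRS = 4/3

MU_f = (h−4)^3, MU_h = 3·(f−5)·(h−4)^2.
MRS = (1/3)·(h−4)/(f−5).
At (11, 28): MRS = 4/3.
So at (11, 28) the consumer would give up 4/3 units of h for one more unit of f.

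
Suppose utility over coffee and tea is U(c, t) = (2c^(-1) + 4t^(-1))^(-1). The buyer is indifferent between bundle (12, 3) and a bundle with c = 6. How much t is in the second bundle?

t = 24/7

U depends on (c, t) only through S = 2c^(-1) + 4t^(-1), so equal utility means equal S. At (12, 3): S = 1.5.
With c = 6: 2·6^(-1) = 1/3, so 4t^(-1) = 1.5 − 1/3 = 7/6, i.e. t^(-1) = 7/24.
Hence t = 1/(7/24) = 24/7.
Check: U(6, 24/7) = 0.6667.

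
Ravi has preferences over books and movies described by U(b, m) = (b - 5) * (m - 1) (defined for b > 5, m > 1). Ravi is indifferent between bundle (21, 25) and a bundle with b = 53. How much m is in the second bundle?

m = 9

U(21, 25) = 384.
Set U(53, m) = 384 and solve.
With b = 53: (53 − 5) = 48, so (m − 1) = 384/48 = 8.
So m = 1 + 8 = 9.
Check: U(53, 9) = 384.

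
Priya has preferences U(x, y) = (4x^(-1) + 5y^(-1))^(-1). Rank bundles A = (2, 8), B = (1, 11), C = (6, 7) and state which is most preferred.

Bundle C

Evaluate utility at each bundle:
U(A) = 0.381.
U(B) = 0.224.
U(C) = 0.724.
Highest utility is C, so C ≻ A ≻ B.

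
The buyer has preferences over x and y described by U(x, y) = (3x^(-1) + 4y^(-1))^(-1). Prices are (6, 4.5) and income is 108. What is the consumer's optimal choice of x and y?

x* = 9, y* = 12

For CES with ρ = -1, MRS = (3/4)·(y/x)^2.
Tangency: set MRS = p_x/p_y = 6/4.5 = 4/3.
So (y/x)^2 = 16/9; taking the square root, y/x = 4/3, i.e. y = (4/3)·x.
Substitute into the budget 6·x + 4.5·y = 108: 12·x = 108, so x* = 9 and y* = (4/3)·9 = 12.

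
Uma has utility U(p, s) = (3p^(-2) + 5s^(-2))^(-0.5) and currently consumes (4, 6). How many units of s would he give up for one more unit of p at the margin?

For CES with ρ = -2, MRS = (3/5)·(s/p)^3.
At (4, 6): MRS = 81/40.
So at (4, 6) the consumer would give up 81/40 units of s for one more unit of p.

MRS = 81/40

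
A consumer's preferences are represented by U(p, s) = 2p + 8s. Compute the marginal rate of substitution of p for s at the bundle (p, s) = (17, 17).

MRS = 0.25

MU_p = 2, MU_s = 8, so MRS = 2/8 = 0.25 at every bundle.
At (17, 17): MRS = 0.25.
So at (17, 17) the consumer would give up 0.25 units of s for one more unit of p.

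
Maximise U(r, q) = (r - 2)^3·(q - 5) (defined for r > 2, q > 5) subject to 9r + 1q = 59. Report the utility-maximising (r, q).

MU_r = 3·(r−2)^2·(q−5), MU_q = (r−2)^3.
MRS = (3/1)·(q−5)/(r−2).
Tangency: set MRS = p_r/p_q = 9/1 = 9.
So (3/1)·(q − 5)/(r − 2) = 9, i.e. (q − 5) = 3·(r − 2).
Rewrite the budget in excess-of-subsistence terms: 9·(r − 2) + 1·(q − 5) = 59 − 9·2 − 1·5 = 36.
Substituting, 12·(r − 2) = 36, so r − 2 = 3 and r* = 5.
Then q − 5 = 3·3 = 9, so q* = 14.

r* = 5, q* = 14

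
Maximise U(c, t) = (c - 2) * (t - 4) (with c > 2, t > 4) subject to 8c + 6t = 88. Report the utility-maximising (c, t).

c* = 5, t* = 8

MU_c = (t−4), MU_t = (c−2).
MRS = (t−4)/(c−2).
Tangency: set MRS = p_c/p_t = 8/6 = 4/3.
So (t − 4)/(c − 2) = 4/3, i.e. (t − 4) = (4/3)·(c − 2).
Rewrite the budget in excess-of-subsistence terms: 8·(c − 2) + 6·(t − 4) = 88 − 8·2 − 6·4 = 48.
Substituting, 16·(c − 2) = 48, so c − 2 = 3 and c* = 5.
Then t − 4 = (4/3)·3 = 4, so t* = 8.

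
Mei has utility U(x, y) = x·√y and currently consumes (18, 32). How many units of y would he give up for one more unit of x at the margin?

MRS = 32/9

MU_x = √y and MU_y = 0.5·x·y^(-0.5).
MRS = MU_x/MU_y = (2)·y/x.
At (18, 32): MRS = 32/9.
So at (18, 32) the consumer would give up 32/9 units of y for one more unit of x.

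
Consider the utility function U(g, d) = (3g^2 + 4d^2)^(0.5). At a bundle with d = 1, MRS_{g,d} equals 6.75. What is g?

For CES with ρ = 2, MRS = (3/4)·(d/g)^(-1).
Setting (3/4)·(1/g)^(-1) = 6.75 gives (1/g)^(-1) = 9, so 1/g = 1/9 and g = 9.

g = 9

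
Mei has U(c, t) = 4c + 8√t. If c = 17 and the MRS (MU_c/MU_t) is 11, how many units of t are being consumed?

t = 121

MU_c = 4, MU_t = 8/(2√t).
MRS = 4 ÷ (8/(2√t)).
MRS depends only on t: √t = 11 ⇒ √t = 11 ⇒ t = 121.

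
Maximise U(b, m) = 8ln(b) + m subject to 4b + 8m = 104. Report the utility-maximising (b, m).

b* = 16, m* = 5

MU_b = 8/b, MU_m = 1.
MRS = 8/b ÷ 1.
Tangency: set MRS = p_b/p_m = 4/8 = 0.5.
MRS depends only on b: 8/b = 0.5 ⇒ b* = 8/0.5 = 16.
From the budget, 8·m = 104 − 4·16 = 40, so m* = 5.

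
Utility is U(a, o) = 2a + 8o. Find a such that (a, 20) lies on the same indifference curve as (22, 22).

U(22, 22) = 220.
Set U(a, 20) = 220 and solve.
2a + 8·20 = 220 ⇒ 2a = 60 ⇒ a = 30.
Check: U(30, 20) = 220.

a = 30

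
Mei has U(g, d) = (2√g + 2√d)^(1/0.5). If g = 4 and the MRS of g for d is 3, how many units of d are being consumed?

d = 36

For CES with ρ = 0.5, MRS = √(d/g).
Setting √(d/4) = 3 gives d/4 = 9 and d = 36.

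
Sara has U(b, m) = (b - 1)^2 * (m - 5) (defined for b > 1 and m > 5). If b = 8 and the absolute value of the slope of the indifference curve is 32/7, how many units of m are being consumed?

m = 21

MU_b = 2·(b−1)·(m−5), MU_m = (b−1)^2.
MRS = (2/1)·(m−5)/(b−1).
Substitute b = 8: MRS = (m − 5)/3.5. Setting this equal to 32/7 gives m − 5 = (32/7)·3.5 = 16, so m = 21.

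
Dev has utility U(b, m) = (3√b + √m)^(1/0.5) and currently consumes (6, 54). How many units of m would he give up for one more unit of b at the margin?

For CES with ρ = 0.5, MRS = (3/1)·√(m/b).
At (6, 54): MRS = 9.
That is, one extra unit of b is worth 9 units of m at the margin.

MRS = 9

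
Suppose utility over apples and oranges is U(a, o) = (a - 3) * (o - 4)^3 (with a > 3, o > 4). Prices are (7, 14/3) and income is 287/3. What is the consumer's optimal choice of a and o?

MU_a = (o−4)^3, MU_o = 3·(a−3)·(o−4)^2.
MRS = (1/3)·(o−4)/(a−3).
Tangency: set MRS = p_a/p_o = 7/(14/3) = 1.5.
So (1/3)·(o − 4)/(a − 3) = 1.5, i.e. (o − 4) = 4.5·(a − 3).
Rewrite the budget in excess-of-subsistence terms: 7·(a − 3) + (14/3)·(o − 4) = 287/3 − 7·3 − (14/3)·4 = 56.
Substituting, 28·(a − 3) = 56, so a − 3 = 2 and a* = 5.
Then o − 4 = 4.5·2 = 9, so o* = 13.

a* = 5, o* = 13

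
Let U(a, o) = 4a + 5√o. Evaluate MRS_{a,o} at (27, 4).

MU_a = 4, MU_o = 5/(2√o).
MRS = 4 ÷ (5/(2√o)).
At (27, 4): MRS = 3.2.
So at (27, 4) the consumer would give up 3.2 units of o for one more unit of a.

MRS = 3.2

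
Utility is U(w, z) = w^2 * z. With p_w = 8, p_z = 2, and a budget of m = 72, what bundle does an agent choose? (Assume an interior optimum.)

MU_w = 2·w·z and MU_z = w^2.
MRS = MU_w/MU_z = (2/1)·z/w.
Tangency: set MRS = p_w/p_z = 8/2 = 4.
So (2/1)·z/w = 4, i.e. z = 2·w.
Substitute into the budget 8·w + 2·z = 72: 12·w = 72, so w* = 6.
Then z* = 2·6 = 12.

w* = 6, z* = 12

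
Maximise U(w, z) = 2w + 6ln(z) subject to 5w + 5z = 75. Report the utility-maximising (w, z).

MU_w = 2, MU_z = 6/z.
MRS = 2 ÷ (6/z).
Tangency: set MRS = p_w/p_z = 5/5 = 1.
MRS depends only on z: (1/3)·z = 1 ⇒ z* = 1/(1/3) = 3.
From the budget, 5·w = 75 − 5·3 = 60, so w* = 12.

w* = 12, z* = 3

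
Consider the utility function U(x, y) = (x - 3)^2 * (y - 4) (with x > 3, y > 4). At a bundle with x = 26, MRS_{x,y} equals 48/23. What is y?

y = 28

MU_x = 2·(x−3)·(y−4), MU_y = (x−3)^2.
MRS = (2/1)·(y−4)/(x−3).
Substitute x = 26: MRS = (y − 4)/11.5. Setting this equal to 48/23 gives y − 4 = (48/23)·11.5 = 24, so y = 28.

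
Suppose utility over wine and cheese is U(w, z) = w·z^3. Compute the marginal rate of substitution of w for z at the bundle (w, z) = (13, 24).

MRS = 8/13

MU_w = z^3 and MU_z = 3·w·z^2.
MRS = MU_w/MU_z = (1/3)·z/w.
At (13, 24): MRS = 8/13.
That is, one extra unit of w is worth 8/13 units of z at the margin.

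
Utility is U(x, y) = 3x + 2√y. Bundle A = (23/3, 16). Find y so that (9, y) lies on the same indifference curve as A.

y = 4

U(23/3, 16) = 31.
Set U(9, y) = 31 and solve.
With x = 9: 2√y = 31 − 3·9 = 4, so √y = 2 and y = 4.
Check: U(9, 4) = 31.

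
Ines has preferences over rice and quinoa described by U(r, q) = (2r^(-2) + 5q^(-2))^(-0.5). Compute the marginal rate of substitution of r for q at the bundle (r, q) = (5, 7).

MRS = 686/625

For CES with ρ = -2, MRS = (2/5)·(q/r)^3.
At (5, 7): MRS = 686/625.
That is, one extra unit of r is worth 686/625 units of q at the margin.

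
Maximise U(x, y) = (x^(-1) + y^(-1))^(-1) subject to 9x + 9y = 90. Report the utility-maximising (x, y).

For CES with ρ = -1, MRS = (y/x)^2.
Tangency: set MRS = p_x/p_y = 9/9 = 1.
So (y/x)^2 = 1; taking the square root, y/x = 1, i.e. y = x.
Substitute into the budget 9·x + 9·y = 90: 18·x = 90, so x* = 5 and y* = 5.

x* = 5, y* = 5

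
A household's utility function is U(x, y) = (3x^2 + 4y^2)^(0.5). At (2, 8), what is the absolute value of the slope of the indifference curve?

MRS = 3/16

For CES with ρ = 2, MRS = (3/4)·(y/x)^(-1).
At (2, 8): MRS = 3/16.
So at (2, 8) the consumer would give up 3/16 units of y for one more unit of x.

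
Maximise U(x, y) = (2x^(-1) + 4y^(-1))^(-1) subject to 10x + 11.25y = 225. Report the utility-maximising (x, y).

For CES with ρ = -1, MRS = (2/4)·(y/x)^2.
Tangency: set MRS = p_x/p_y = 10/11.25 = 8/9.
So (y/x)^2 = 16/9; taking the square root, y/x = 4/3, i.e. y = (4/3)·x.
Substitute into the budget 10·x + 11.25·y = 225: 25·x = 225, so x* = 9 and y* = (4/3)·9 = 12.

x* = 9, y* = 12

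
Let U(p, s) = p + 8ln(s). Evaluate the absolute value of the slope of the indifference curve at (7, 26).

MU_p = 1, MU_s = 8/s.
MRS = 1 ÷ (8/s).
At (7, 26): MRS = 3.25.
So at (7, 26) the consumer would give up 3.25 units of s for one more unit of p.

MRS = 3.25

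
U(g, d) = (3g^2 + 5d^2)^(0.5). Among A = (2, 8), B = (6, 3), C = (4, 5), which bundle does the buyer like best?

Evaluate utility at each bundle:
U(A) = 18.221.
U(B) = 12.369.
U(C) = 13.153.
Highest utility is A, so A ≻ C ≻ B.

Bundle A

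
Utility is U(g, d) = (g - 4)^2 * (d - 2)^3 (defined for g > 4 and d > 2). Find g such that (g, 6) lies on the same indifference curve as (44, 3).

U(44, 3) = 1600.
Set U(g, 6) = 1600 and solve.
With d = 6: (6 − 2)^3 = 64, so (g − 4)^2 = 1600/64 = 25.
Taking the square root (with g > 4): g − 4 = 5, so g = 9.
Check: U(9, 6) = 1600.

g = 9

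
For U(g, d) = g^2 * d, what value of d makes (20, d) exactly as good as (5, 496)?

d = 31

U(5, 496) = 12400.
Set U(20, d) = 12400 and solve.
With g = 20: 20^2 = 400, so d = 12400/400 = 31.
Check: U(20, 31) = 12400.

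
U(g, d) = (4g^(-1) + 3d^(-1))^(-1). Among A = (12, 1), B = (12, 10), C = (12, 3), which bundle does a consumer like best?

Bundle B

Evaluate utility at each bundle:
U(A) = 0.300.
U(B) = 1.579.
U(C) = 0.750.
Highest utility is B, so B ≻ C ≻ A.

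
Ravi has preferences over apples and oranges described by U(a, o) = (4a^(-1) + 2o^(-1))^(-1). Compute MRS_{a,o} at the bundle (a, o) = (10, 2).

For CES with ρ = -1, MRS = (4/2)·(o/a)^2.
At (10, 2): MRS = 2/25.
So at (10, 2) the consumer would give up 2/25 units of o for one more unit of a.

MRS = 2/25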